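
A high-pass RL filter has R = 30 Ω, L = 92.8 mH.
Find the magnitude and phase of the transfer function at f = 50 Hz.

Step 1 — Angular frequency: ω = 2π·50 = 314.2 rad/s.
Step 2 — Transfer function: H(jω) = jωL/(R + jωL).
Step 3 — Numerator jωL = j·29.15; denominator R + jωL = 30 + j29.15.
Step 4 — H = 0.4857 + j0.4998.
Step 5 — Magnitude: |H| = 0.6969 (-3.1 dB); phase: φ = 45.8°.

|H| = 0.6969 (-3.1 dB), φ = 45.8°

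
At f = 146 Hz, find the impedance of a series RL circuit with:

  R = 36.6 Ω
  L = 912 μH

Step 1 — Angular frequency: ω = 2π·f = 2π·146 = 917.3 rad/s.
Step 2 — Component impedances:
  R: Z = R = 36.6 Ω
  L: Z = jωL = j·917.3·0.000912 = 0 + j0.8366 Ω
Step 3 — Series combination: Z_total = R + L = 36.6 + j0.8366 Ω = 36.61∠1.3° Ω.

Z = 36.6 + j0.8366 Ω = 36.61∠1.3° Ω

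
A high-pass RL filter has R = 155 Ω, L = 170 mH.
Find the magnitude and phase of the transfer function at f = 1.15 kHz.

Step 1 — Angular frequency: ω = 2π·1150 = 7226 rad/s.
Step 2 — Transfer function: H(jω) = jωL/(R + jωL).
Step 3 — Numerator jωL = j·1228; denominator R + jωL = 155 + j1228.
Step 4 — H = 0.9843 + j0.1242.
Step 5 — Magnitude: |H| = 0.9921 (-0.1 dB); phase: φ = 7.2°.

|H| = 0.9921 (-0.1 dB), φ = 7.2°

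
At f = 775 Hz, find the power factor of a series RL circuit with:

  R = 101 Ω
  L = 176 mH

Step 1 — Angular frequency: ω = 2π·f = 2π·775 = 4869 rad/s.
Step 2 — Component impedances:
  R: Z = R = 101 Ω
  L: Z = jωL = j·4869·0.176 = 0 + j857 Ω
Step 3 — Series combination: Z_total = R + L = 101 + j857 Ω = 863∠83.3° Ω.
Step 4 — Power factor: PF = cos(φ) = Re(Z)/|Z| = 101/863 = 0.117.
Step 5 — Type: Im(Z) = 857 ⇒ lagging (phase φ = 83.3°).

PF = 0.117 (lagging, φ = 83.3°)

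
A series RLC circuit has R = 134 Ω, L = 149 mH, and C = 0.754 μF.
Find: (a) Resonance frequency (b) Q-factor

Step 1 — Resonance condition Im(Z)=0 gives ω₀ = 1/√(LC).
Step 2 — ω₀ = 1/√(0.149·7.54e-07) = 2983 rad/s.
Step 3 — f₀ = ω₀/(2π) = 474.8 Hz.
Step 4 — Series Q: Q = ω₀L/R = 2983·0.149/134 = 3.317.

(a) f₀ = 474.8 Hz  (b) Q = 3.317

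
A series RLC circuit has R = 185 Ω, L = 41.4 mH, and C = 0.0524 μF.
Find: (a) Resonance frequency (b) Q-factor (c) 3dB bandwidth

Step 1 — Resonance: ω₀ = 1/√(LC) = 1/√(0.0414·5.24e-08) = 2.147e+04 rad/s.
Step 2 — f₀ = ω₀/(2π) = 3417 Hz.
Step 3 — Series Q: Q = ω₀L/R = 2.147e+04·0.0414/185 = 4.805.
Step 4 — Bandwidth: Δω = ω₀/Q = 4469 rad/s; BW = Δω/(2π) = 711.2 Hz.

(a) f₀ = 3417 Hz  (b) Q = 4.805  (c) BW = 711.2 Hz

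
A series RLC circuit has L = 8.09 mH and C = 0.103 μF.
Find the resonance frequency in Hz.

Step 1 — Resonance condition Im(Z)=0 gives ω₀ = 1/√(LC).
Step 2 — ω₀ = 1/√(0.00809·1.03e-07) = 3.464e+04 rad/s.
Step 3 — f₀ = ω₀/(2π) = 5513 Hz.

f₀ = 5513 Hz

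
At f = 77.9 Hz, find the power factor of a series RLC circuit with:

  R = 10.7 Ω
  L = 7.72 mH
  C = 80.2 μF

Step 1 — Angular frequency: ω = 2π·f = 2π·77.9 = 489.5 rad/s.
Step 2 — Component impedances:
  R: Z = R = 10.7 Ω
  L: Z = jωL = j·489.5·0.00772 = 0 + j3.779 Ω
  C: Z = 1/(jωC) = -j/(ω·C) = 0 - j25.47 Ω
Step 3 — Series combination: Z_total = R + L + C = 10.7 - j21.7 Ω = 24.19∠-63.7° Ω.
Step 4 — Power factor: PF = cos(φ) = Re(Z)/|Z| = 10.7/24.19 = 0.4423.
Step 5 — Type: Im(Z) = -21.7 ⇒ leading (phase φ = -63.7°).

PF = 0.4423 (leading, φ = -63.7°)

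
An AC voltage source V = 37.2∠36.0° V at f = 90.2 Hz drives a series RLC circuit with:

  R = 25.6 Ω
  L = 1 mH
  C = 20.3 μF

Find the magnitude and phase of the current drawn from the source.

Step 1 — Angular frequency: ω = 2π·f = 2π·90.2 = 566.7 rad/s.
Step 2 — Component impedances:
  R: Z = R = 25.6 Ω
  L: Z = jωL = j·566.7·0.001 = 0 + j0.5667 Ω
  C: Z = 1/(jωC) = -j/(ω·C) = 0 - j86.92 Ω
Step 3 — Series combination: Z_total = R + L + C = 25.6 - j86.35 Ω = 90.07∠-73.5° Ω.
Step 4 — Source phasor: V = 37.2∠36.0° V = 30.1 + j21.87 V.
Step 5 — Ohm's law: I = V / Z_total = (30.1 + j21.87) / (25.6 - j86.35) = -0.1378 + j0.3894 A.
Step 6 — Convert to polar: |I| = 0.413 A, ∠I = 109.5°.

I = 0.413∠109.5° A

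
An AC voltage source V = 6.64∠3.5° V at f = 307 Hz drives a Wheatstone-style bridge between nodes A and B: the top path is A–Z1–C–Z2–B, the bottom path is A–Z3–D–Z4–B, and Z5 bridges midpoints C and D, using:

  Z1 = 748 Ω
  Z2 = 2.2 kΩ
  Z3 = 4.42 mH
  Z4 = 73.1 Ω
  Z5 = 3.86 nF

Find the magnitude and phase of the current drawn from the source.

Step 1 — Angular frequency: ω = 2π·f = 2π·307 = 1929 rad/s.
Step 2 — Component impedances:
  Z1: Z = R = 748 Ω
  Z2: Z = R = 2200 Ω
  Z3: Z = jωL = j·1929·0.00442 = 0 + j8.526 Ω
  Z4: Z = R = 73.1 Ω
  Z5: Z = 1/(jωC) = -j/(ω·C) = 0 - j1.343e+05 Ω
Step 3 — Bridge requires nodal analysis (the Z5 bridge couples midpoints C and D, so the two paths cannot be reduced to a simple series/parallel combination). Setting node B to ground and injecting 1 A at node A, the 3-node admittance system at A, C, D solves to V_A = Z_AB = 71.35 + j8.116 Ω = 71.81∠6.5° Ω.
Step 4 — Source phasor: V = 6.64∠3.5° V = 6.628 + j0.4054 V.
Step 5 — Ohm's law: I = V / Z_total = (6.628 + j0.4054) / (71.35 + j8.116) = 0.09234 - j0.004822 A.
Step 6 — Convert to polar: |I| = 0.09246 A, ∠I = -3.0°.

I = 0.09246∠-3.0° A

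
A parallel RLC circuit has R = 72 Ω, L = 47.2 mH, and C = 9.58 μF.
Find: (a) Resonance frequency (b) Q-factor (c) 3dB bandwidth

Step 1 — Resonance: ω₀ = 1/√(LC) = 1/√(0.0472·9.58e-06) = 1487 rad/s.
Step 2 — f₀ = ω₀/(2π) = 236.7 Hz.
Step 3 — Parallel Q: Q = R/(ω₀L) = 72/(1487·0.0472) = 1.026.
Step 4 — Bandwidth: Δω = ω₀/Q = 1450 rad/s; BW = Δω/(2π) = 230.7 Hz.

(a) f₀ = 236.7 Hz  (b) Q = 1.026  (c) BW = 230.7 Hz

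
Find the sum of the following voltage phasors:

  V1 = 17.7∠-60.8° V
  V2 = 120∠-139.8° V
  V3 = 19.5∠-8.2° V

Step 1 — Convert each phasor to rectangular form:
  V1 = 17.7·(cos(-60.8°) + j·sin(-60.8°)) = 8.635 - j15.45 V
  V2 = 120·(cos(-139.8°) + j·sin(-139.8°)) = -91.66 - j77.45 V
  V3 = 19.5·(cos(-8.2°) + j·sin(-8.2°)) = 19.3 - j2.781 V
Step 2 — Sum components: V_total = -63.72 - j95.69 V.
Step 3 — Convert to polar: |V_total| = 115 V, ∠V_total = -123.7°.

V_total = 115∠-123.7° V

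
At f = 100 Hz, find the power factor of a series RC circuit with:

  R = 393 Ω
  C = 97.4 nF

Step 1 — Angular frequency: ω = 2π·f = 2π·100 = 628.3 rad/s.
Step 2 — Component impedances:
  R: Z = R = 393 Ω
  C: Z = 1/(jωC) = -j/(ω·C) = 0 - j1.634e+04 Ω
Step 3 — Series combination: Z_total = R + C = 393 - j1.634e+04 Ω = 1.635e+04∠-88.6° Ω.
Step 4 — Power factor: PF = cos(φ) = Re(Z)/|Z| = 393/1.635e+04 = 0.02404.
Step 5 — Type: Im(Z) = -1.634e+04 ⇒ leading (phase φ = -88.6°).

PF = 0.02404 (leading, φ = -88.6°)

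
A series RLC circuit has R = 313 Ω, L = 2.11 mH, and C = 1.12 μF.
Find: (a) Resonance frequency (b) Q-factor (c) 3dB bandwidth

Step 1 — Resonance condition Im(Z)=0 gives ω₀ = 1/√(LC).
Step 2 — ω₀ = 1/√(0.00211·1.12e-06) = 2.057e+04 rad/s.
Step 3 — f₀ = ω₀/(2π) = 3274 Hz.
Step 4 — Series Q: Q = ω₀L/R = 2.057e+04·0.00211/313 = 0.1387.
Step 5 — 3dB bandwidth: Δω = ω₀/Q = 1.483e+05 rad/s; BW = Δω/(2π) = 2.361e+04 Hz.

(a) f₀ = 3274 Hz  (b) Q = 0.1387  (c) BW = 2.361e+04 Hz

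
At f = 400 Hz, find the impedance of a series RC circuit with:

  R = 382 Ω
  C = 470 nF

Step 1 — Angular frequency: ω = 2π·f = 2π·400 = 2513 rad/s.
Step 2 — Component impedances:
  R: Z = R = 382 Ω
  C: Z = 1/(jωC) = -j/(ω·C) = 0 - j846.6 Ω
Step 3 — Series combination: Z_total = R + C = 382 - j846.6 Ω = 928.8∠-65.7° Ω.

Z = 382 - j846.6 Ω = 928.8∠-65.7° Ω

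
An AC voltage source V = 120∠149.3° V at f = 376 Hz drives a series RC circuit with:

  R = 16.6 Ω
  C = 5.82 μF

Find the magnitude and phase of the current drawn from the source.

Step 1 — Angular frequency: ω = 2π·f = 2π·376 = 2362 rad/s.
Step 2 — Component impedances:
  R: Z = R = 16.6 Ω
  C: Z = 1/(jωC) = -j/(ω·C) = 0 - j72.73 Ω
Step 3 — Series combination: Z_total = R + C = 16.6 - j72.73 Ω = 74.6∠-77.1° Ω.
Step 4 — Source phasor: V = 120∠149.3° V = -103.2 + j61.27 V.
Step 5 — Ohm's law: I = V / Z_total = (-103.2 + j61.27) / (16.6 - j72.73) = -1.108 - j1.166 A.
Step 6 — Convert to polar: |I| = 1.609 A, ∠I = -133.6°.

I = 1.609∠-133.6° A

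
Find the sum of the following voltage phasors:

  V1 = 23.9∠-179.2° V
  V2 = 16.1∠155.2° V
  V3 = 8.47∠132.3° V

Step 1 — Convert each phasor to rectangular form:
  V1 = 23.9·(cos(-179.2°) + j·sin(-179.2°)) = -23.9 - j0.3337 V
  V2 = 16.1·(cos(155.2°) + j·sin(155.2°)) = -14.62 + j6.753 V
  V3 = 8.47·(cos(132.3°) + j·sin(132.3°)) = -5.7 + j6.265 V
Step 2 — Sum components: V_total = -44.21 + j12.68 V.
Step 3 — Convert to polar: |V_total| = 46 V, ∠V_total = 164.0°.

V_total = 46∠164.0° V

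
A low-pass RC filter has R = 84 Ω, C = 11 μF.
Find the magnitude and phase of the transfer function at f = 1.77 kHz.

Step 1 — Angular frequency: ω = 2π·1770 = 1.112e+04 rad/s.
Step 2 — Transfer function: H(jω) = 1/(1 + jωRC).
Step 3 — Denominator: 1 + jωRC = 1 + j·1.112e+04·84·1.1e-05 = 1 + j10.28.
Step 4 — H = 0.009381 - j0.0964.
Step 5 — Magnitude: |H| = 0.09686 (-20.3 dB); phase: φ = -84.4°.

|H| = 0.09686 (-20.3 dB), φ = -84.4°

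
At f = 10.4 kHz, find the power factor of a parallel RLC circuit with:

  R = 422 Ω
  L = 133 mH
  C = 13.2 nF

Step 1 — Angular frequency: ω = 2π·f = 2π·1.04e+04 = 6.535e+04 rad/s.
Step 2 — Component impedances:
  R: Z = R = 422 Ω
  L: Z = jωL = j·6.535e+04·0.133 = 0 + j8691 Ω
  C: Z = 1/(jωC) = -j/(ω·C) = 0 - j1159 Ω
Step 3 — Parallel combination: 1/Z_total = 1/R + 1/L + 1/C; Z_total = 383.8 - j121.1 Ω = 402.5∠-17.5° Ω.
Step 4 — Power factor: PF = cos(φ) = Re(Z)/|Z| = 383.81/402.45 = 0.9537.
Step 5 — Type: Im(Z) = -121.1 ⇒ leading (phase φ = -17.5°).

PF = 0.9537 (leading, φ = -17.5°)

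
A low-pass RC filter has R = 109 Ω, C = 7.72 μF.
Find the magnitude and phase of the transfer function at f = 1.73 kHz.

Step 1 — Angular frequency: ω = 2π·1730 = 1.087e+04 rad/s.
Step 2 — Transfer function: H(jω) = 1/(1 + jωRC).
Step 3 — Denominator: 1 + jωRC = 1 + j·1.087e+04·109·7.72e-06 = 1 + j9.147.
Step 4 — H = 0.01181 - j0.108.
Step 5 — Magnitude: |H| = 0.1087 (-19.3 dB); phase: φ = -83.8°.

|H| = 0.1087 (-19.3 dB), φ = -83.8°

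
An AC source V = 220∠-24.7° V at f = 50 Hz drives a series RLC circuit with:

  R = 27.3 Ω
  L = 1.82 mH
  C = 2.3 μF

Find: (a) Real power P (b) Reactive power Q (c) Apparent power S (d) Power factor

Step 1 — Angular frequency: ω = 2π·f = 2π·50 = 314.2 rad/s.
Step 2 — Component impedances:
  R: Z = R = 27.3 Ω
  L: Z = jωL = j·314.2·0.00182 = 0 + j0.5718 Ω
  C: Z = 1/(jωC) = -j/(ω·C) = 0 - j1384 Ω
Step 3 — Series combination: Z_total = R + L + C = 27.3 - j1383 Ω = 1384∠-88.9° Ω.
Step 4 — Source phasor: V = 220∠-24.7° V = 199.9 - j91.93 V.
Step 5 — Current: I = V / Z = 0.06928 + j0.1431 A = 0.159∠64.2° A.
Step 6 — Complex power: S = V·I* = 0.6902 - j34.97 VA.
Step 7 — Real power: P = Re(S) = 0.6902 W.
Step 8 — Reactive power: Q = Im(S) = -34.97 VAR.
Step 9 — Apparent power: |S| = 34.98 VA.
Step 10 — Power factor: PF = P/|S| = 0.01973 (leading).

(a) P = 0.6902 W  (b) Q = -34.97 VAR  (c) S = 34.98 VA  (d) PF = 0.01973 (leading)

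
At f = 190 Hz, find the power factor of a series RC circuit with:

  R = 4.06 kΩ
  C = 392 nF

Step 1 — Angular frequency: ω = 2π·f = 2π·190 = 1194 rad/s.
Step 2 — Component impedances:
  R: Z = R = 4060 Ω
  C: Z = 1/(jωC) = -j/(ω·C) = 0 - j2137 Ω
Step 3 — Series combination: Z_total = R + C = 4060 - j2137 Ω = 4588∠-27.8° Ω.
Step 4 — Power factor: PF = cos(φ) = Re(Z)/|Z| = 4060/4588 = 0.8849.
Step 5 — Type: Im(Z) = -2137 ⇒ leading (phase φ = -27.8°).

PF = 0.8849 (leading, φ = -27.8°)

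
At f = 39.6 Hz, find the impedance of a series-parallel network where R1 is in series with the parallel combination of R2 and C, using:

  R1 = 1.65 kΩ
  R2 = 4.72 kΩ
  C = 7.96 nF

Step 1 — Angular frequency: ω = 2π·f = 2π·39.6 = 248.8 rad/s.
Step 2 — Component impedances:
  R1: Z = R = 1650 Ω
  R2: Z = R = 4720 Ω
  C: Z = 1/(jωC) = -j/(ω·C) = 0 - j5.049e+05 Ω
Step 3 — Parallel branch: R2 || C = 1/(1/R2 + 1/C) = 4720 - j44.12 Ω.
Step 4 — Series with R1: Z_total = R1 + (R2 || C) = 6370 - j44.12 Ω = 6370∠-0.4° Ω.

Z = 6370 - j44.12 Ω = 6370∠-0.4° Ω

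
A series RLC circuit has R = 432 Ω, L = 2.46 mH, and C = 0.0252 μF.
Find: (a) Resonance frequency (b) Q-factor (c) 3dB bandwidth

Step 1 — Resonance condition Im(Z)=0 gives ω₀ = 1/√(LC).
Step 2 — ω₀ = 1/√(0.00246·2.52e-08) = 1.27e+05 rad/s.
Step 3 — f₀ = ω₀/(2π) = 2.021e+04 Hz.
Step 4 — Series Q: Q = ω₀L/R = 1.27e+05·0.00246/432 = 0.7232.
Step 5 — 3dB bandwidth: Δω = ω₀/Q = 1.756e+05 rad/s; BW = Δω/(2π) = 2.795e+04 Hz.

(a) f₀ = 2.021e+04 Hz  (b) Q = 0.7232  (c) BW = 2.795e+04 Hz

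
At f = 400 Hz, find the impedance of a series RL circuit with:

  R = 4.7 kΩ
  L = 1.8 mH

Step 1 — Angular frequency: ω = 2π·f = 2π·400 = 2513 rad/s.
Step 2 — Component impedances:
  R: Z = R = 4700 Ω
  L: Z = jωL = j·2513·0.0018 = 0 + j4.524 Ω
Step 3 — Series combination: Z_total = R + L = 4700 + j4.524 Ω = 4700∠0.1° Ω.

Z = 4700 + j4.524 Ω = 4700∠0.1° Ω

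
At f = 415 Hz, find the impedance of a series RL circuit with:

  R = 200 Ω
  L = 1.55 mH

Step 1 — Angular frequency: ω = 2π·f = 2π·415 = 2608 rad/s.
Step 2 — Component impedances:
  R: Z = R = 200 Ω
  L: Z = jωL = j·2608·0.00155 = 0 + j4.042 Ω
Step 3 — Series combination: Z_total = R + L = 200 + j4.042 Ω = 200∠1.2° Ω.

Z = 200 + j4.042 Ω = 200∠1.2° Ω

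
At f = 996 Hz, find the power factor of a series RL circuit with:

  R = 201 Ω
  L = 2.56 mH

Step 1 — Angular frequency: ω = 2π·f = 2π·996 = 6258 rad/s.
Step 2 — Component impedances:
  R: Z = R = 201 Ω
  L: Z = jωL = j·6258·0.00256 = 0 + j16.02 Ω
Step 3 — Series combination: Z_total = R + L = 201 + j16.02 Ω = 201.6∠4.6° Ω.
Step 4 — Power factor: PF = cos(φ) = Re(Z)/|Z| = 201/201.64 = 0.9968.
Step 5 — Type: Im(Z) = 16.02 ⇒ lagging (phase φ = 4.6°).

PF = 0.9968 (lagging, φ = 4.6°)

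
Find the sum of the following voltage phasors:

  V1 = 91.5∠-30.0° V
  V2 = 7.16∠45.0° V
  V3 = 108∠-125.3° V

Step 1 — Convert each phasor to rectangular form:
  V1 = 91.5·(cos(-30.0°) + j·sin(-30.0°)) = 79.24 - j45.75 V
  V2 = 7.16·(cos(45.0°) + j·sin(45.0°)) = 5.063 + j5.063 V
  V3 = 108·(cos(-125.3°) + j·sin(-125.3°)) = -62.41 - j88.14 V
Step 2 — Sum components: V_total = 21.9 - j128.8 V.
Step 3 — Convert to polar: |V_total| = 130.7 V, ∠V_total = -80.4°.

V_total = 130.7∠-80.4° V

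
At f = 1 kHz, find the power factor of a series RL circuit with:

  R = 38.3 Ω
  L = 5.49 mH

Step 1 — Angular frequency: ω = 2π·f = 2π·1000 = 6283 rad/s.
Step 2 — Component impedances:
  R: Z = R = 38.3 Ω
  L: Z = jωL = j·6283·0.00549 = 0 + j34.49 Ω
Step 3 — Series combination: Z_total = R + L = 38.3 + j34.49 Ω = 51.54∠42.0° Ω.
Step 4 — Power factor: PF = cos(φ) = Re(Z)/|Z| = 38.3/51.54 = 0.7431.
Step 5 — Type: Im(Z) = 34.49 ⇒ lagging (phase φ = 42.0°).

PF = 0.7431 (lagging, φ = 42.0°)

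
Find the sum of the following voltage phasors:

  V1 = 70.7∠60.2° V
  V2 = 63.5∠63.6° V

Step 1 — Convert each phasor to rectangular form:
  V1 = 70.7·(cos(60.2°) + j·sin(60.2°)) = 35.14 + j61.35 V
  V2 = 63.5·(cos(63.6°) + j·sin(63.6°)) = 28.23 + j56.88 V
Step 2 — Sum components: V_total = 63.37 + j118.2 V.
Step 3 — Convert to polar: |V_total| = 134.1 V, ∠V_total = 61.8°.

V_total = 134.1∠61.8° V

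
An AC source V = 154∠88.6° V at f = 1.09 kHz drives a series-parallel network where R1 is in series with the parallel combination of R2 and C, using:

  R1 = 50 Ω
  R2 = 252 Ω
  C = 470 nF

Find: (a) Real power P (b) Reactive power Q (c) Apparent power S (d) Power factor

Step 1 — Angular frequency: ω = 2π·f = 2π·1090 = 6849 rad/s.
Step 2 — Component impedances:
  R1: Z = R = 50 Ω
  R2: Z = R = 252 Ω
  C: Z = 1/(jωC) = -j/(ω·C) = 0 - j310.7 Ω
Step 3 — Parallel branch: R2 || C = 1/(1/R2 + 1/C) = 152 - j123.3 Ω.
Step 4 — Series with R1: Z_total = R1 + (R2 || C) = 202 - j123.3 Ω = 236.6∠-31.4° Ω.
Step 5 — Source phasor: V = 154∠88.6° V = 3.763 + j154 V.
Step 6 — Current: I = V / Z = -0.3254 + j0.5636 A = 0.6508∠120.0° A.
Step 7 — Complex power: S = V·I* = 85.54 - j52.21 VA.
Step 8 — Real power: P = Re(S) = 85.54 W.
Step 9 — Reactive power: Q = Im(S) = -52.21 VAR.
Step 10 — Apparent power: |S| = 100.2 VA.
Step 11 — Power factor: PF = P/|S| = 0.8536 (leading).

(a) P = 85.54 W  (b) Q = -52.21 VAR  (c) S = 100.2 VA  (d) PF = 0.8536 (leading)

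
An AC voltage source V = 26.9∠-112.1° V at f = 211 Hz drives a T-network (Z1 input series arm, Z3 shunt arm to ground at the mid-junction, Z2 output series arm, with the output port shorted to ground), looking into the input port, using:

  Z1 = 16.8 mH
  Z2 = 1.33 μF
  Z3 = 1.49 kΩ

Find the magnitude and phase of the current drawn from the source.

Step 1 — Angular frequency: ω = 2π·f = 2π·211 = 1326 rad/s.
Step 2 — Component impedances:
  Z1: Z = jωL = j·1326·0.0168 = 0 + j22.27 Ω
  Z2: Z = 1/(jωC) = -j/(ω·C) = 0 - j567.1 Ω
  Z3: Z = R = 1490 Ω
Step 3 — With the output port shorted to ground, the output series arm Z2 runs from the junction to ground; the shunt arm Z3 also runs from the junction to ground. They appear in parallel: Z3 || Z2 = 188.6 - j495.4 Ω.
Step 4 — Series with input arm Z1: Z_in = Z1 + (Z3 || Z2) = 188.6 - j473.1 Ω = 509.3∠-68.3° Ω.
Step 5 — Source phasor: V = 26.9∠-112.1° V = -10.12 - j24.92 V.
Step 6 — Ohm's law: I = V / Z_total = (-10.12 - j24.92) / (188.6 - j473.1) = 0.0381 - j0.03658 A.
Step 7 — Convert to polar: |I| = 0.05282 A, ∠I = -43.8°.

I = 0.05282∠-43.8° A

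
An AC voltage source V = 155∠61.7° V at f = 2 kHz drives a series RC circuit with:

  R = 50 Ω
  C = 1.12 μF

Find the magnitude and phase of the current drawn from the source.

Step 1 — Angular frequency: ω = 2π·f = 2π·2000 = 1.257e+04 rad/s.
Step 2 — Component impedances:
  R: Z = R = 50 Ω
  C: Z = 1/(jωC) = -j/(ω·C) = 0 - j71.05 Ω
Step 3 — Series combination: Z_total = R + C = 50 - j71.05 Ω = 86.88∠-54.9° Ω.
Step 4 — Source phasor: V = 155∠61.7° V = 73.48 + j136.5 V.
Step 5 — Ohm's law: I = V / Z_total = (73.48 + j136.5) / (50 - j71.05) = -0.7979 + j1.596 A.
Step 6 — Convert to polar: |I| = 1.784 A, ∠I = 116.6°.

I = 1.784∠116.6° A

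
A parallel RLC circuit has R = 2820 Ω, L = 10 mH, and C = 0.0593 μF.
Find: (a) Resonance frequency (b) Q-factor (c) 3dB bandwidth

Step 1 — Resonance: ω₀ = 1/√(LC) = 1/√(0.01·5.93e-08) = 4.107e+04 rad/s.
Step 2 — f₀ = ω₀/(2π) = 6536 Hz.
Step 3 — Parallel Q: Q = R/(ω₀L) = 2820/(4.107e+04·0.01) = 6.867.
Step 4 — Bandwidth: Δω = ω₀/Q = 5980 rad/s; BW = Δω/(2π) = 951.7 Hz.

(a) f₀ = 6536 Hz  (b) Q = 6.867  (c) BW = 951.7 Hz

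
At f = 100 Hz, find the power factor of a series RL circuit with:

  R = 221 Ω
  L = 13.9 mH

Step 1 — Angular frequency: ω = 2π·f = 2π·100 = 628.3 rad/s.
Step 2 — Component impedances:
  R: Z = R = 221 Ω
  L: Z = jωL = j·628.3·0.0139 = 0 + j8.734 Ω
Step 3 — Series combination: Z_total = R + L = 221 + j8.734 Ω = 221.2∠2.3° Ω.
Step 4 — Power factor: PF = cos(φ) = Re(Z)/|Z| = 221/221.17 = 0.9992.
Step 5 — Type: Im(Z) = 8.734 ⇒ lagging (phase φ = 2.3°).

PF = 0.9992 (lagging, φ = 2.3°)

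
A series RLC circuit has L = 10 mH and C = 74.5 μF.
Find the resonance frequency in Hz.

Step 1 — Resonance condition Im(Z)=0 gives ω₀ = 1/√(LC).
Step 2 — ω₀ = 1/√(0.01·7.45e-05) = 1159 rad/s.
Step 3 — f₀ = ω₀/(2π) = 184.4 Hz.

f₀ = 184.4 Hz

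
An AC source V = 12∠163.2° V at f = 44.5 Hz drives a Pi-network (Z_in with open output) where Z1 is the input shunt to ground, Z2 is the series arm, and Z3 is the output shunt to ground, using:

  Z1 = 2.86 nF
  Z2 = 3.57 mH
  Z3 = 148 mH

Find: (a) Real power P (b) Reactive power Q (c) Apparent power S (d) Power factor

Step 1 — Angular frequency: ω = 2π·f = 2π·44.5 = 279.6 rad/s.
Step 2 — Component impedances:
  Z1: Z = 1/(jωC) = -j/(ω·C) = 0 - j1.251e+06 Ω
  Z2: Z = jωL = j·279.6·0.00357 = 0 + j0.9982 Ω
  Z3: Z = jωL = j·279.6·0.148 = 0 + j41.38 Ω
Step 3 — With open output, the series arm Z2 and the output shunt Z3 appear in series to ground: Z2 + Z3 = 0 + j42.38 Ω.
Step 4 — Parallel with input shunt Z1: Z_in = Z1 || (Z2 + Z3) = 0 + j42.38 Ω = 42.38∠90.0° Ω.
Step 5 — Source phasor: V = 12∠163.2° V = -11.49 + j3.468 V.
Step 6 — Current: I = V / Z = 0.08184 + j0.2711 A = 0.2831∠73.2° A.
Step 7 — Complex power: S = V·I* = 0 + j3.398 VA.
Step 8 — Real power: P = Re(S) = 0 W.
Step 9 — Reactive power: Q = Im(S) = 3.398 VAR.
Step 10 — Apparent power: |S| = 3.398 VA.
Step 11 — Power factor: PF = P/|S| = 0 (lagging).

(a) P = 0 W  (b) Q = 3.398 VAR  (c) S = 3.398 VA  (d) PF = 0 (lagging)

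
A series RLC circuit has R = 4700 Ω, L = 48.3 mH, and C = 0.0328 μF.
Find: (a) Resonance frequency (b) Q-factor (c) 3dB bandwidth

Step 1 — Resonance: ω₀ = 1/√(LC) = 1/√(0.0483·3.28e-08) = 2.512e+04 rad/s.
Step 2 — f₀ = ω₀/(2π) = 3999 Hz.
Step 3 — Series Q: Q = ω₀L/R = 2.512e+04·0.0483/4700 = 0.2582.
Step 4 — Bandwidth: Δω = ω₀/Q = 9.731e+04 rad/s; BW = Δω/(2π) = 1.549e+04 Hz.

(a) f₀ = 3999 Hz  (b) Q = 0.2582  (c) BW = 1.549e+04 Hz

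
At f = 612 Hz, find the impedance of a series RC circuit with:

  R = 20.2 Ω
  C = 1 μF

Step 1 — Angular frequency: ω = 2π·f = 2π·612 = 3845 rad/s.
Step 2 — Component impedances:
  R: Z = R = 20.2 Ω
  C: Z = 1/(jωC) = -j/(ω·C) = 0 - j260.1 Ω
Step 3 — Series combination: Z_total = R + C = 20.2 - j260.1 Ω = 260.8∠-85.6° Ω.

Z = 20.2 - j260.1 Ω = 260.8∠-85.6° Ω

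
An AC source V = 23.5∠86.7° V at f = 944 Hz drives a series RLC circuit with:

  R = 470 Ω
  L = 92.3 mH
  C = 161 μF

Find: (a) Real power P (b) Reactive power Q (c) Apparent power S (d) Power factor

Step 1 — Angular frequency: ω = 2π·f = 2π·944 = 5931 rad/s.
Step 2 — Component impedances:
  R: Z = R = 470 Ω
  L: Z = jωL = j·5931·0.0923 = 0 + j547.5 Ω
  C: Z = 1/(jωC) = -j/(ω·C) = 0 - j1.047 Ω
Step 3 — Series combination: Z_total = R + L + C = 470 + j546.4 Ω = 720.7∠49.3° Ω.
Step 4 — Source phasor: V = 23.5∠86.7° V = 1.353 + j23.46 V.
Step 5 — Current: I = V / Z = 0.0259 + j0.0198 A = 0.03261∠37.4° A.
Step 6 — Complex power: S = V·I* = 0.4997 + j0.5809 VA.
Step 7 — Real power: P = Re(S) = 0.4997 W.
Step 8 — Reactive power: Q = Im(S) = 0.5809 VAR.
Step 9 — Apparent power: |S| = 0.7662 VA.
Step 10 — Power factor: PF = P/|S| = 0.6521 (lagging).

(a) P = 0.4997 W  (b) Q = 0.5809 VAR  (c) S = 0.7662 VA  (d) PF = 0.6521 (lagging)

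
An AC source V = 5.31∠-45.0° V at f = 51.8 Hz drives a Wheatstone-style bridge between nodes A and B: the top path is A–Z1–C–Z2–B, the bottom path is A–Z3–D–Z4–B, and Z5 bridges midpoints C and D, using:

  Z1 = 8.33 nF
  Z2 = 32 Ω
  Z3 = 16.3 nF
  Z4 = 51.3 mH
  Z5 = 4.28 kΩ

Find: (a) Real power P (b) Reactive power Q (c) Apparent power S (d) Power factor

Step 1 — Angular frequency: ω = 2π·f = 2π·51.8 = 325.5 rad/s.
Step 2 — Component impedances:
  Z1: Z = 1/(jωC) = -j/(ω·C) = 0 - j3.688e+05 Ω
  Z2: Z = R = 32 Ω
  Z3: Z = 1/(jωC) = -j/(ω·C) = 0 - j1.885e+05 Ω
  Z4: Z = jωL = j·325.5·0.0513 = 0 + j16.7 Ω
  Z5: Z = R = 4280 Ω
Step 3 — Bridge requires nodal analysis (the Z5 bridge couples midpoints C and D, so the two paths cannot be reduced to a simple series/parallel combination). Setting node B to ground and injecting 1 A at node A, the 3-node admittance system at A, C, D solves to V_A = Z_AB = 3.661 - j1.247e+05 Ω = 1.247e+05∠-90.0° Ω.
Step 4 — Source phasor: V = 5.31∠-45.0° V = 3.755 - j3.755 V.
Step 5 — Current: I = V / Z = 3.01e-05 + j3.01e-05 A = 4.257e-05∠45.0° A.
Step 6 — Complex power: S = V·I* = 6.635e-09 - j0.000226 VA.
Step 7 — Real power: P = Re(S) = 6.635e-09 W.
Step 8 — Reactive power: Q = Im(S) = -0.000226 VAR.
Step 9 — Apparent power: |S| = 0.000226 VA.
Step 10 — Power factor: PF = P/|S| = 2.935e-05 (leading).

(a) P = 6.635e-09 W  (b) Q = -0.000226 VAR  (c) S = 0.000226 VA  (d) PF = 2.935e-05 (leading)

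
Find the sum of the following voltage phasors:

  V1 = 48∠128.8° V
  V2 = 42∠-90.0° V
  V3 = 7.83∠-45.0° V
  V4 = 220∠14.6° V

Step 1 — Convert each phasor to rectangular form:
  V1 = 48·(cos(128.8°) + j·sin(128.8°)) = -30.08 + j37.41 V
  V2 = 42·(cos(-90.0°) + j·sin(-90.0°)) = 0 - j42 V
  V3 = 7.83·(cos(-45.0°) + j·sin(-45.0°)) = 5.537 - j5.537 V
  V4 = 220·(cos(14.6°) + j·sin(14.6°)) = 212.9 + j55.46 V
Step 2 — Sum components: V_total = 188.4 + j45.33 V.
Step 3 — Convert to polar: |V_total| = 193.7 V, ∠V_total = 13.5°.

V_total = 193.7∠13.5° V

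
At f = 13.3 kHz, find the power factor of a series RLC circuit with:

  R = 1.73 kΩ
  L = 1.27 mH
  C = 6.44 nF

Step 1 — Angular frequency: ω = 2π·f = 2π·1.33e+04 = 8.357e+04 rad/s.
Step 2 — Component impedances:
  R: Z = R = 1730 Ω
  L: Z = jωL = j·8.357e+04·0.00127 = 0 + j106.1 Ω
  C: Z = 1/(jωC) = -j/(ω·C) = 0 - j1858 Ω
Step 3 — Series combination: Z_total = R + L + C = 1730 - j1752 Ω = 2462∠-45.4° Ω.
Step 4 — Power factor: PF = cos(φ) = Re(Z)/|Z| = 1730/2462.2 = 0.7026.
Step 5 — Type: Im(Z) = -1752 ⇒ leading (phase φ = -45.4°).

PF = 0.7026 (leading, φ = -45.4°)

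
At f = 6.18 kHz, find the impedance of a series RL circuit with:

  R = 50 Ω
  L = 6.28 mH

Step 1 — Angular frequency: ω = 2π·f = 2π·6180 = 3.883e+04 rad/s.
Step 2 — Component impedances:
  R: Z = R = 50 Ω
  L: Z = jωL = j·3.883e+04·0.00628 = 0 + j243.9 Ω
Step 3 — Series combination: Z_total = R + L = 50 + j243.9 Ω = 248.9∠78.4° Ω.

Z = 50 + j243.9 Ω = 248.9∠78.4° Ω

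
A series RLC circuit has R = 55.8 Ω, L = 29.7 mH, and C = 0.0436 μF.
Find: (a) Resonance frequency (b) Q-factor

Step 1 — Resonance condition Im(Z)=0 gives ω₀ = 1/√(LC).
Step 2 — ω₀ = 1/√(0.0297·4.36e-08) = 2.779e+04 rad/s.
Step 3 — f₀ = ω₀/(2π) = 4423 Hz.
Step 4 — Series Q: Q = ω₀L/R = 2.779e+04·0.0297/55.8 = 14.79.

(a) f₀ = 4423 Hz  (b) Q = 14.79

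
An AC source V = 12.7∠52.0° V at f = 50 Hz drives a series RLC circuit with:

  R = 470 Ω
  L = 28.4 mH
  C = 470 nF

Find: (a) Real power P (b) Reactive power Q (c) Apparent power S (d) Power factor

Step 1 — Angular frequency: ω = 2π·f = 2π·50 = 314.2 rad/s.
Step 2 — Component impedances:
  R: Z = R = 470 Ω
  L: Z = jωL = j·314.2·0.0284 = 0 + j8.922 Ω
  C: Z = 1/(jωC) = -j/(ω·C) = 0 - j6773 Ω
Step 3 — Series combination: Z_total = R + L + C = 470 - j6764 Ω = 6780∠-86.0° Ω.
Step 4 — Source phasor: V = 12.7∠52.0° V = 7.819 + j10.01 V.
Step 5 — Current: I = V / Z = -0.001393 + j0.001253 A = 0.001873∠138.0° A.
Step 6 — Complex power: S = V·I* = 0.001649 - j0.02373 VA.
Step 7 — Real power: P = Re(S) = 0.001649 W.
Step 8 — Reactive power: Q = Im(S) = -0.02373 VAR.
Step 9 — Apparent power: |S| = 0.02379 VA.
Step 10 — Power factor: PF = P/|S| = 0.06932 (leading).

(a) P = 0.001649 W  (b) Q = -0.02373 VAR  (c) S = 0.02379 VA  (d) PF = 0.06932 (leading)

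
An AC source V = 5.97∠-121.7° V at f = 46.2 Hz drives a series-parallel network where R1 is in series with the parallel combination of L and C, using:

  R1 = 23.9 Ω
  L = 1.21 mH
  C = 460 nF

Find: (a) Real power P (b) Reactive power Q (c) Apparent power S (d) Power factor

Step 1 — Angular frequency: ω = 2π·f = 2π·46.2 = 290.3 rad/s.
Step 2 — Component impedances:
  R1: Z = R = 23.9 Ω
  L: Z = jωL = j·290.3·0.00121 = 0 + j0.3512 Ω
  C: Z = 1/(jωC) = -j/(ω·C) = 0 - j7489 Ω
Step 3 — Parallel branch: L || C = 1/(1/L + 1/C) = 0 + j0.3513 Ω.
Step 4 — Series with R1: Z_total = R1 + (L || C) = 23.9 + j0.3513 Ω = 23.9∠0.8° Ω.
Step 5 — Source phasor: V = 5.97∠-121.7° V = -3.137 - j5.079 V.
Step 6 — Current: I = V / Z = -0.1344 - j0.2106 A = 0.2498∠-122.5° A.
Step 7 — Complex power: S = V·I* = 1.491 + j0.02191 VA.
Step 8 — Real power: P = Re(S) = 1.491 W.
Step 9 — Reactive power: Q = Im(S) = 0.02191 VAR.
Step 10 — Apparent power: |S| = 1.491 VA.
Step 11 — Power factor: PF = P/|S| = 0.9999 (lagging).

(a) P = 1.491 W  (b) Q = 0.02191 VAR  (c) S = 1.491 VA  (d) PF = 0.9999 (lagging)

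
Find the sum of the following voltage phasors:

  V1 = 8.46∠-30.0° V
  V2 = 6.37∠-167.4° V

Step 1 — Convert each phasor to rectangular form:
  V1 = 8.46·(cos(-30.0°) + j·sin(-30.0°)) = 7.327 - j4.23 V
  V2 = 6.37·(cos(-167.4°) + j·sin(-167.4°)) = -6.217 - j1.39 V
Step 2 — Sum components: V_total = 1.11 - j5.62 V.
Step 3 — Convert to polar: |V_total| = 5.728 V, ∠V_total = -78.8°.

V_total = 5.728∠-78.8° V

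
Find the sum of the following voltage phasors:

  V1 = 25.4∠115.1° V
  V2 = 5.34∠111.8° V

Step 1 — Convert each phasor to rectangular form:
  V1 = 25.4·(cos(115.1°) + j·sin(115.1°)) = -10.77 + j23 V
  V2 = 5.34·(cos(111.8°) + j·sin(111.8°)) = -1.983 + j4.958 V
Step 2 — Sum components: V_total = -12.76 + j27.96 V.
Step 3 — Convert to polar: |V_total| = 30.73 V, ∠V_total = 114.5°.

V_total = 30.73∠114.5° V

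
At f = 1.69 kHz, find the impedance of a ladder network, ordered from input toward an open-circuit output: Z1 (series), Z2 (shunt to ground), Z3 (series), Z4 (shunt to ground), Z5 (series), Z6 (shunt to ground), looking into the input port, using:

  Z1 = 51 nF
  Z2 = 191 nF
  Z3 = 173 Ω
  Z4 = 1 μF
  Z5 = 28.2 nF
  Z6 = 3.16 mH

Step 1 — Angular frequency: ω = 2π·f = 2π·1690 = 1.062e+04 rad/s.
Step 2 — Component impedances:
  Z1: Z = 1/(jωC) = -j/(ω·C) = 0 - j1847 Ω
  Z2: Z = 1/(jωC) = -j/(ω·C) = 0 - j493.1 Ω
  Z3: Z = R = 173 Ω
  Z4: Z = 1/(jωC) = -j/(ω·C) = 0 - j94.17 Ω
  Z5: Z = 1/(jωC) = -j/(ω·C) = 0 - j3340 Ω
  Z6: Z = jωL = j·1.062e+04·0.00316 = 0 + j33.55 Ω
Step 3 — Ladder network (open output): work backward from the far end, alternating series and parallel combinations. Z_in = 113.1 - j1957 Ω = 1961∠-86.7° Ω.

Z = 113.1 - j1957 Ω = 1961∠-86.7° Ω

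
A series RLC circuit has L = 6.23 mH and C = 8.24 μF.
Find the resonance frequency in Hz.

Step 1 — Resonance condition Im(Z)=0 gives ω₀ = 1/√(LC).
Step 2 — ω₀ = 1/√(0.00623·8.24e-06) = 4414 rad/s.
Step 3 — f₀ = ω₀/(2π) = 702.4 Hz.

f₀ = 702.4 Hz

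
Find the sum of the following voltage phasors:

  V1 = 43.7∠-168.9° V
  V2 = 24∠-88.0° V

Step 1 — Convert each phasor to rectangular form:
  V1 = 43.7·(cos(-168.9°) + j·sin(-168.9°)) = -42.88 - j8.413 V
  V2 = 24·(cos(-88.0°) + j·sin(-88.0°)) = 0.8376 - j23.99 V
Step 2 — Sum components: V_total = -42.04 - j32.4 V.
Step 3 — Convert to polar: |V_total| = 53.08 V, ∠V_total = -142.4°.

V_total = 53.08∠-142.4° V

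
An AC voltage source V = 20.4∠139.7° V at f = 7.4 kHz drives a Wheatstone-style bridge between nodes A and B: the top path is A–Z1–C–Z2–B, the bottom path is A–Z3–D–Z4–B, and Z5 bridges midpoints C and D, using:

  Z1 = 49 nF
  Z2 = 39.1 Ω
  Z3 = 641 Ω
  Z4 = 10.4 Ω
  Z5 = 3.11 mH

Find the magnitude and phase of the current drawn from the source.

Step 1 — Angular frequency: ω = 2π·f = 2π·7400 = 4.65e+04 rad/s.
Step 2 — Component impedances:
  Z1: Z = 1/(jωC) = -j/(ω·C) = 0 - j438.9 Ω
  Z2: Z = R = 39.1 Ω
  Z3: Z = R = 641 Ω
  Z4: Z = R = 10.4 Ω
  Z5: Z = jωL = j·4.65e+04·0.00311 = 0 + j144.6 Ω
Step 3 — Bridge requires nodal analysis (the Z5 bridge couples midpoints C and D, so the two paths cannot be reduced to a simple series/parallel combination). Setting node B to ground and injecting 1 A at node A, the 3-node admittance system at A, C, D solves to V_A = Z_AB = 207.5 - j279.7 Ω = 348.3∠-53.4° Ω.
Step 4 — Source phasor: V = 20.4∠139.7° V = -15.56 + j13.19 V.
Step 5 — Ohm's law: I = V / Z_total = (-15.56 + j13.19) / (207.5 - j279.7) = -0.05704 - j0.01331 A.
Step 6 — Convert to polar: |I| = 0.05857 A, ∠I = -166.9°.

I = 0.05857∠-166.9° A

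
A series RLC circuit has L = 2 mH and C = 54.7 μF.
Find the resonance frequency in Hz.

Step 1 — Resonance condition Im(Z)=0 gives ω₀ = 1/√(LC).
Step 2 — ω₀ = 1/√(0.002·5.47e-05) = 3023 rad/s.
Step 3 — f₀ = ω₀/(2π) = 481.2 Hz.

f₀ = 481.2 Hz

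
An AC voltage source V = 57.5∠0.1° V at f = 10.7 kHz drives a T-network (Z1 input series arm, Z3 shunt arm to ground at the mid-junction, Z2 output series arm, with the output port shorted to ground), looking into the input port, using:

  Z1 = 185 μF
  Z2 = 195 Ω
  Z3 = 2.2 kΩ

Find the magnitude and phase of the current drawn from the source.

Step 1 — Angular frequency: ω = 2π·f = 2π·1.07e+04 = 6.723e+04 rad/s.
Step 2 — Component impedances:
  Z1: Z = 1/(jωC) = -j/(ω·C) = 0 - j0.0804 Ω
  Z2: Z = R = 195 Ω
  Z3: Z = R = 2200 Ω
Step 3 — With the output port shorted to ground, the output series arm Z2 runs from the junction to ground; the shunt arm Z3 also runs from the junction to ground. They appear in parallel: Z3 || Z2 = 179.1 Ω.
Step 4 — Series with input arm Z1: Z_in = Z1 + (Z3 || Z2) = 179.1 - j0.0804 Ω = 179.1∠-0.0° Ω.
Step 5 — Source phasor: V = 57.5∠0.1° V = 57.5 + j0.1004 V.
Step 6 — Ohm's law: I = V / Z_total = (57.5 + j0.1004) / (179.1 - j0.0804) = 0.321 + j0.0007044 A.
Step 7 — Convert to polar: |I| = 0.321 A, ∠I = 0.1°.

I = 0.321∠0.1° A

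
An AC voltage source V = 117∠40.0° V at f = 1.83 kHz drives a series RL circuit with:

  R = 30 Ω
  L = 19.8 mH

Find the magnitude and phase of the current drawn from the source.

Step 1 — Angular frequency: ω = 2π·f = 2π·1830 = 1.15e+04 rad/s.
Step 2 — Component impedances:
  R: Z = R = 30 Ω
  L: Z = jωL = j·1.15e+04·0.0198 = 0 + j227.7 Ω
Step 3 — Series combination: Z_total = R + L = 30 + j227.7 Ω = 229.6∠82.5° Ω.
Step 4 — Source phasor: V = 117∠40.0° V = 89.63 + j75.21 V.
Step 5 — Ohm's law: I = V / Z_total = (89.63 + j75.21) / (30 + j227.7) = 0.3757 - j0.3442 A.
Step 6 — Convert to polar: |I| = 0.5095 A, ∠I = -42.5°.

I = 0.5095∠-42.5° A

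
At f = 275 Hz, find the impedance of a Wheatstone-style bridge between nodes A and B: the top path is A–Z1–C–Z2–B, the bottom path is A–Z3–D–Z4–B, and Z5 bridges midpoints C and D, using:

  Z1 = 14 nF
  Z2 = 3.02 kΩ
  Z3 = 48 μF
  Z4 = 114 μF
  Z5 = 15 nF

Step 1 — Angular frequency: ω = 2π·f = 2π·275 = 1728 rad/s.
Step 2 — Component impedances:
  Z1: Z = 1/(jωC) = -j/(ω·C) = 0 - j4.134e+04 Ω
  Z2: Z = R = 3020 Ω
  Z3: Z = 1/(jωC) = -j/(ω·C) = 0 - j12.06 Ω
  Z4: Z = 1/(jωC) = -j/(ω·C) = 0 - j5.077 Ω
  Z5: Z = 1/(jωC) = -j/(ω·C) = 0 - j3.858e+04 Ω
Step 3 — Bridge requires nodal analysis (the Z5 bridge couples midpoints C and D, so the two paths cannot be reduced to a simple series/parallel combination). Setting node B to ground and injecting 1 A at node A, the 3-node admittance system at A, C, D solves to V_A = Z_AB = 0.0008795 - j17.13 Ω = 17.13∠-90.0° Ω.

Z = 0.0008795 - j17.13 Ω = 17.13∠-90.0° Ω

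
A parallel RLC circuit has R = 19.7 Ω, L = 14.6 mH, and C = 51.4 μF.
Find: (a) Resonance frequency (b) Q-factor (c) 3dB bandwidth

Step 1 — Resonance: ω₀ = 1/√(LC) = 1/√(0.0146·5.14e-05) = 1154 rad/s.
Step 2 — f₀ = ω₀/(2π) = 183.7 Hz.
Step 3 — Parallel Q: Q = R/(ω₀L) = 19.7/(1154·0.0146) = 1.169.
Step 4 — Bandwidth: Δω = ω₀/Q = 987.6 rad/s; BW = Δω/(2π) = 157.2 Hz.

(a) f₀ = 183.7 Hz  (b) Q = 1.169  (c) BW = 157.2 Hz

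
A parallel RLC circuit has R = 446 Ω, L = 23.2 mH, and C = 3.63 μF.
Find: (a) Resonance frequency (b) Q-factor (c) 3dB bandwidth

Step 1 — Resonance: ω₀ = 1/√(LC) = 1/√(0.0232·3.63e-06) = 3446 rad/s.
Step 2 — f₀ = ω₀/(2π) = 548.4 Hz.
Step 3 — Parallel Q: Q = R/(ω₀L) = 446/(3446·0.0232) = 5.579.
Step 4 — Bandwidth: Δω = ω₀/Q = 617.7 rad/s; BW = Δω/(2π) = 98.31 Hz.

(a) f₀ = 548.4 Hz  (b) Q = 5.579  (c) BW = 98.31 Hz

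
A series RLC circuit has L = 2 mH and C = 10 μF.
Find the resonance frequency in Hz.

Step 1 — Resonance condition Im(Z)=0 gives ω₀ = 1/√(LC).
Step 2 — ω₀ = 1/√(0.002·1e-05) = 7071 rad/s.
Step 3 — f₀ = ω₀/(2π) = 1125 Hz.

f₀ = 1125 Hz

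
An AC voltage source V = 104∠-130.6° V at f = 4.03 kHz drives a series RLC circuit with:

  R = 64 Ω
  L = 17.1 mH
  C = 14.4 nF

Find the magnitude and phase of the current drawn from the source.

Step 1 — Angular frequency: ω = 2π·f = 2π·4030 = 2.532e+04 rad/s.
Step 2 — Component impedances:
  R: Z = R = 64 Ω
  L: Z = jωL = j·2.532e+04·0.0171 = 0 + j433 Ω
  C: Z = 1/(jωC) = -j/(ω·C) = 0 - j2743 Ω
Step 3 — Series combination: Z_total = R + L + C = 64 - j2310 Ω = 2310∠-88.4° Ω.
Step 4 — Source phasor: V = 104∠-130.6° V = -67.68 - j78.96 V.
Step 5 — Ohm's law: I = V / Z_total = (-67.68 - j78.96) / (64 - j2310) = 0.03335 - j0.03023 A.
Step 6 — Convert to polar: |I| = 0.04501 A, ∠I = -42.2°.

I = 0.04501∠-42.2° A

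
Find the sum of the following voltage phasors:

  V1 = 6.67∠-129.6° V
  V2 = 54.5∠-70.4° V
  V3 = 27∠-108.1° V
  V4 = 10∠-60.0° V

Step 1 — Convert each phasor to rectangular form:
  V1 = 6.67·(cos(-129.6°) + j·sin(-129.6°)) = -4.252 - j5.139 V
  V2 = 54.5·(cos(-70.4°) + j·sin(-70.4°)) = 18.28 - j51.34 V
  V3 = 27·(cos(-108.1°) + j·sin(-108.1°)) = -8.388 - j25.66 V
  V4 = 10·(cos(-60.0°) + j·sin(-60.0°)) = 5 - j8.66 V
Step 2 — Sum components: V_total = 10.64 - j90.81 V.
Step 3 — Convert to polar: |V_total| = 91.43 V, ∠V_total = -83.3°.

V_total = 91.43∠-83.3° V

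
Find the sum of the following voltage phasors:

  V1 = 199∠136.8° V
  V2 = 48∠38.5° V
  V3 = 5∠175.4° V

Step 1 — Convert each phasor to rectangular form:
  V1 = 199·(cos(136.8°) + j·sin(136.8°)) = -145.1 + j136.2 V
  V2 = 48·(cos(38.5°) + j·sin(38.5°)) = 37.57 + j29.88 V
  V3 = 5·(cos(175.4°) + j·sin(175.4°)) = -4.984 + j0.401 V
Step 2 — Sum components: V_total = -112.5 + j166.5 V.
Step 3 — Convert to polar: |V_total| = 200.9 V, ∠V_total = 124.0°.

V_total = 200.9∠124.0° V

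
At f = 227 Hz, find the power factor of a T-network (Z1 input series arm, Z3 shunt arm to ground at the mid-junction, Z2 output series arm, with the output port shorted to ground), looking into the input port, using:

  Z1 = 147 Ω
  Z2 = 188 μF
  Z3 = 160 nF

Step 1 — Angular frequency: ω = 2π·f = 2π·227 = 1426 rad/s.
Step 2 — Component impedances:
  Z1: Z = R = 147 Ω
  Z2: Z = 1/(jωC) = -j/(ω·C) = 0 - j3.729 Ω
  Z3: Z = 1/(jωC) = -j/(ω·C) = 0 - j4382 Ω
Step 3 — With the output port shorted to ground, the output series arm Z2 runs from the junction to ground; the shunt arm Z3 also runs from the junction to ground. They appear in parallel: Z3 || Z2 = 0 - j3.726 Ω.
Step 4 — Series with input arm Z1: Z_in = Z1 + (Z3 || Z2) = 147 - j3.726 Ω = 147∠-1.5° Ω.
Step 5 — Power factor: PF = cos(φ) = Re(Z)/|Z| = 147/147.05 = 0.9997.
Step 6 — Type: Im(Z) = -3.726 ⇒ leading (phase φ = -1.5°).

PF = 0.9997 (leading, φ = -1.5°)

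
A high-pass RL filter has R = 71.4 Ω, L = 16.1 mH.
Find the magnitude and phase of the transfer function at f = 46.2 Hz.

Step 1 — Angular frequency: ω = 2π·46.2 = 290.3 rad/s.
Step 2 — Transfer function: H(jω) = jωL/(R + jωL).
Step 3 — Numerator jωL = j·4.674; denominator R + jωL = 71.4 + j4.674.
Step 4 — H = 0.004266 + j0.06518.
Step 5 — Magnitude: |H| = 0.06532 (-23.7 dB); phase: φ = 86.3°.

|H| = 0.06532 (-23.7 dB), φ = 86.3°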